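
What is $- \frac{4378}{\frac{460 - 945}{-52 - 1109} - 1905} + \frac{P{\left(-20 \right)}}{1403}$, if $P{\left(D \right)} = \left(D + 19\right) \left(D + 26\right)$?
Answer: $\frac{14067159}{6131110} \approx 2.2944$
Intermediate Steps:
$P{\left(D \right)} = \left(19 + D\right) \left(26 + D\right)$
$- \frac{4378}{\frac{460 - 945}{-52 - 1109} - 1905} + \frac{P{\left(-20 \right)}}{1403} = - \frac{4378}{\frac{460 - 945}{-52 - 1109} - 1905} + \frac{494 + \left(-20\right)^{2} + 45 \left(-20\right)}{1403} = - \frac{4378}{- \frac{485}{-1161} - 1905} + \left(494 + 400 - 900\right) \frac{1}{1403} = - \frac{4378}{\left(-485\right) \left(- \frac{1}{1161}\right) - 1905} - \frac{6}{1403} = - \frac{4378}{\frac{485}{1161} - 1905} - \frac{6}{1403} = - \frac{4378}{- \frac{2211220}{1161}} - \frac{6}{1403} = \left(-4378\right) \left(- \frac{1161}{2211220}\right) - \frac{6}{1403} = \frac{231039}{100510} - \frac{6}{1403} = \frac{14067159}{6131110}$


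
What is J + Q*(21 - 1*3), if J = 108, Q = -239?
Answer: -4194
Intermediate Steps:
J + Q*(21 - 1*3) = 108 - 239*(21 - 1*3) = 108 - 239*(21 - 3) = 108 - 239*18 = 108 - 4302 = -4194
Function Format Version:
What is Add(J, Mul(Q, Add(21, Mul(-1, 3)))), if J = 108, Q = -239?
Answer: -4194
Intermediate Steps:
Add(J, Mul(Q, Add(21, Mul(-1, 3)))) = Add(108, Mul(-239, Add(21, Mul(-1, 3)))) = Add(108, Mul(-239, Add(21, -3))) = Add(108, Mul(-239, 18)) = Add(108, -4302) = -4194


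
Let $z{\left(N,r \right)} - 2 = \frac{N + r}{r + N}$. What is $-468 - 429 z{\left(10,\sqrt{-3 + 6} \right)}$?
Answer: $-1755$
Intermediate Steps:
$z{\left(N,r \right)} = 3$ ($z{\left(N,r \right)} = 2 + \frac{N + r}{r + N} = 2 + \frac{N + r}{N + r} = 2 + 1 = 3$)
$-468 - 429 z{\left(10,\sqrt{-3 + 6} \right)} = -468 - 1287 = -1755$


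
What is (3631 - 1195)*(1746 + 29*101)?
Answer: 11388300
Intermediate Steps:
(3631 - 1195)*(1746 + 29*101) = 2436*(1746 + 2929) = 2436*4675 = 11388300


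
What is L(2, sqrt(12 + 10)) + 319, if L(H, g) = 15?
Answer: 334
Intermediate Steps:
L(2, sqrt(12 + 10)) + 319 = 15 + 319 = 334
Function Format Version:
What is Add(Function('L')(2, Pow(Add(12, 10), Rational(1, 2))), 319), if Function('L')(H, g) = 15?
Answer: 334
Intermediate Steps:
Add(Function('L')(2, Pow(Add(12, 10), Rational(1, 2))), 319) = Add(15, 319) = 334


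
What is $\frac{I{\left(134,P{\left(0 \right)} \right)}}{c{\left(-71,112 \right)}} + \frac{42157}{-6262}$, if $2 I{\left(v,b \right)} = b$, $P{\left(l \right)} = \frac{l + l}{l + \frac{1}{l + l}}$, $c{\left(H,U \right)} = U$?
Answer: $- \frac{42157}{6262} \approx -6.7322$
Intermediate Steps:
$P{\left(l \right)} = \frac{2 l}{l + \frac{1}{2 l}}$
$I{\left(v,b \right)} = \frac{b}{2}$
$\frac{I{\left(134,P{\left(0 \right)} \right)}}{c{\left(-71,112 \right)}} + \frac{42157}{-6262} = \frac{\frac{1}{2} \frac{4 \cdot 0^{2}}{1 + 2 \cdot 0^{2}}}{112} + \frac{42157}{-6262} = \frac{4 \cdot 0 \frac{1}{1 + 2 \cdot 0}}{2} \cdot \frac{1}{112} + 42157 \left(- \frac{1}{6262}\right) = \frac{4 \cdot 0 \frac{1}{1 + 0}}{2} \cdot \frac{1}{112} - \frac{42157}{6262} = \frac{4 \cdot 0 \cdot 1^{-1}}{2} \cdot \frac{1}{112} - \frac{42157}{6262} = \frac{4 \cdot 0 \cdot 1}{2} \cdot \frac{1}{112} - \frac{42157}{6262} = \frac{1}{2} \cdot 0 \cdot \frac{1}{112} - \frac{42157}{6262} = 0 \cdot \frac{1}{112} - \frac{42157}{6262} = 0 - \frac{42157}{6262} = - \frac{42157}{6262}$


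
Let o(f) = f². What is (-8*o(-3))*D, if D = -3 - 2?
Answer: 360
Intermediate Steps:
D = -5
(-8*o(-3))*D = -8*(-3)²*(-5) = -8*9*(-5) = -72*(-5) = 360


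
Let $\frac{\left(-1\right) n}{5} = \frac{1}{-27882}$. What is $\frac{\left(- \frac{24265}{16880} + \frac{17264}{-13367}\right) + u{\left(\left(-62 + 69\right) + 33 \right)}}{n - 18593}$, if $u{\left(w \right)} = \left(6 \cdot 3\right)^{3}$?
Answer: $- \frac{17380493393499}{55436694005656} \approx -0.31352$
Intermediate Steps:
$n = \frac{5}{27882}$ ($n = - \frac{5}{-27882} = \left(-5\right) \left(- \frac{1}{27882}\right) = \frac{5}{27882} \approx 0.00017933$)
$u{\left(w \right)} = 5832$ ($u{\left(w \right)} = 18^{3} = 5832$)
$\frac{\left(- \frac{24265}{16880} + \frac{17264}{-13367}\right) + u{\left(\left(-62 + 69\right) + 33 \right)}}{n - 18593} = \frac{\left(- \frac{24265}{16880} + \frac{17264}{-13367}\right) + 5832}{\frac{5}{27882} - 18593} = \frac{\left(\left(-24265\right) \frac{1}{16880} + 17264 \left(- \frac{1}{13367}\right)\right) + 5832}{- \frac{518410021}{27882}} = \left(\left(- \frac{23}{16} - \frac{17264}{13367}\right) + 5832\right) \left(- \frac{27882}{518410021}\right) = \left(- \frac{583665}{213872} + 5832\right) \left(- \frac{27882}{518410021}\right) = \frac{1246717839}{213872} \left(- \frac{27882}{518410021}\right) = - \frac{17380493393499}{55436694005656}$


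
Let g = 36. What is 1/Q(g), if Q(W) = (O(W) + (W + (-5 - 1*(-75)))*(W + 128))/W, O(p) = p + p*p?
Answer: 9/4679 ≈ 0.0019235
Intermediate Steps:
O(p) = p + p²
Q(W) = (W*(1 + W) + (70 + W)*(128 + W))/W (Q(W) = (W*(1 + W) + (W + (-5 - 1*(-75)))*(W + 128))/W = (W*(1 + W) + (W + (-5 + 75))*(128 + W))/W = (W*(1 + W) + (W + 70)*(128 + W))/W = (W*(1 + W) + (70 + W)*(128 + W))/W)
1/Q(g) = 1/(199 + 2*36 + 8960/36) = 1/(199 + 72 + 8960*(1/36)) = 1/(199 + 72 + 2240/9) = 1/(4679/9) = 9/4679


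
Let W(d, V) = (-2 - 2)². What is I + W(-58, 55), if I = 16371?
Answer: 16387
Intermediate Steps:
W(d, V) = 16 (W(d, V) = (-4)² = 16)
I + W(-58, 55) = 16371 + 16 = 16387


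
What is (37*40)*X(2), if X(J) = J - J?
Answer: 0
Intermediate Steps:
X(J) = 0
(37*40)*X(2) = (37*40)*0 = 1480*0 = 0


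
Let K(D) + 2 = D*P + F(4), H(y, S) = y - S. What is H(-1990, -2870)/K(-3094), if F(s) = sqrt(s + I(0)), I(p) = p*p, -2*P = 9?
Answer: 880/13923 ≈ 0.063205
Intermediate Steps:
P = -9/2 (P = -1/2*9 = -9/2 ≈ -4.5000)
I(p) = p**2
F(s) = sqrt(s) (F(s) = sqrt(s + 0**2) = sqrt(s + 0) = sqrt(s))
K(D) = -9*D/2 (K(D) = -2 + (D*(-9/2) + sqrt(4)) = -2 + (-9*D/2 + 2) = -2 + (2 - 9*D/2) = -9*D/2)
H(-1990, -2870)/K(-3094) = (-1990 - 1*(-2870))/((-9/2*(-3094))) = (-1990 + 2870)/13923 = 880*(1/13923) = 880/13923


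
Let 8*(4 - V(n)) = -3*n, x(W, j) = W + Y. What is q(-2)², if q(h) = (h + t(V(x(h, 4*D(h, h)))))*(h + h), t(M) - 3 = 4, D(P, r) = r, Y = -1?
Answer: 400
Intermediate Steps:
x(W, j) = -1 + W (x(W, j) = W - 1 = -1 + W)
V(n) = 4 + 3*n/8 (V(n) = 4 - (-3)*n/8 = 4 + 3*n/8)
t(M) = 7 (t(M) = 3 + 4 = 7)
q(h) = 2*h*(7 + h) (q(h) = (h + 7)*(h + h) = (7 + h)*(2*h) = 2*h*(7 + h))
q(-2)² = (2*(-2)*(7 - 2))² = (2*(-2)*5)² = (-20)² = 400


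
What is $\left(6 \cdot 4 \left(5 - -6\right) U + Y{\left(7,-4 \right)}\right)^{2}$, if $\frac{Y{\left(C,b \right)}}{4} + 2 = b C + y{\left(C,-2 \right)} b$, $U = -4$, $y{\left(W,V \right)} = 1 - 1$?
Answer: $1382976$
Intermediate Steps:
$y{\left(W,V \right)} = 0$ ($y{\left(W,V \right)} = 1 - 1 = 0$)
$Y{\left(C,b \right)} = -8 + 4 C b$ ($Y{\left(C,b \right)} = -8 + 4 \left(b C + 0 b\right) = -8 + 4 \left(C b + 0\right) = -8 + 4 C b$)
$\left(6 \cdot 4 \left(5 - -6\right) U + Y{\left(7,-4 \right)}\right)^{2} = \left(6 \cdot 4 \left(5 - -6\right) \left(-4\right) + \left(-8 + 4 \cdot 7 \left(-4\right)\right)\right)^{2} = \left(24 \left(5 + 6\right) \left(-4\right) - 120\right)^{2} = \left(24 \cdot 11 \left(-4\right) - 120\right)^{2} = \left(24 \left(-44\right) - 120\right)^{2} = \left(-1056 - 120\right)^{2} = \left(-1176\right)^{2} = 1382976$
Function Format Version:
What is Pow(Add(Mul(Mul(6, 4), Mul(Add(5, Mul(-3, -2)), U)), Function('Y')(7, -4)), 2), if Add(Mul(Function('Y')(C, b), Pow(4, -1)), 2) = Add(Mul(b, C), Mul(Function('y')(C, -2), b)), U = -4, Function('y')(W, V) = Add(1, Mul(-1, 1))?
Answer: 1382976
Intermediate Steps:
Function('y')(W, V) = 0 (Function('y')(W, V) = Add(1, -1) = 0)
Function('Y')(C, b) = Add(-8, Mul(4, C, b)) (Function('Y')(C, b) = Add(-8, Mul(4, Add(Mul(b, C), Mul(0, b)))) = Add(-8, Mul(4, Add(Mul(C, b), 0))) = Add(-8, Mul(4, Mul(C, b))) = Add(-8, Mul(4, C, b)))
Pow(Add(Mul(Mul(6, 4), Mul(Add(5, Mul(-3, -2)), U)), Function('Y')(7, -4)), 2) = Pow(Add(Mul(Mul(6, 4), Mul(Add(5, Mul(-3, -2)), -4)), Add(-8, Mul(4, 7, -4))), 2) = Pow(Add(Mul(24, Mul(Add(5, 6), -4)), Add(-8, -112)), 2) = Pow(Add(Mul(24, Mul(11, -4)), -120), 2) = Pow(Add(Mul(24, -44), -120), 2) = Pow(Add(-1056, -120), 2) = Pow(-1176, 2) = 1382976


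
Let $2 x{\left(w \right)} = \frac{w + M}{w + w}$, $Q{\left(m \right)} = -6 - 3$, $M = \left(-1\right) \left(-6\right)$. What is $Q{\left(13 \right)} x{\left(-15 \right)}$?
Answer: $- \frac{27}{20} \approx -1.35$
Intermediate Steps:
$M = 6$
$Q{\left(m \right)} = -9$
$x{\left(w \right)} = \frac{6 + w}{4 w}$ ($x{\left(w \right)} = \frac{\left(w + 6\right) \frac{1}{w + w}}{2} = \frac{\left(6 + w\right) \frac{1}{2 w}}{2} = \frac{\frac{1}{2} \frac{1}{w} \left(6 + w\right)}{2} = \frac{6 + w}{4 w}$)
$Q{\left(13 \right)} x{\left(-15 \right)} = - 9 \frac{6 - 15}{4 \left(-15\right)} = - 9 \cdot \frac{1}{4} \left(- \frac{1}{15}\right) \left(-9\right) = \left(-9\right) \frac{3}{20} = - \frac{27}{20}$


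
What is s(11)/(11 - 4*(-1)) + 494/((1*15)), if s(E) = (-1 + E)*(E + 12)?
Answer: 724/15 ≈ 48.267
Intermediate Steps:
s(E) = (-1 + E)*(12 + E)
s(11)/(11 - 4*(-1)) + 494/((1*15)) = (-12 + 11**2 + 11*11)/(11 - 4*(-1)) + 494/((1*15)) = (-12 + 121 + 121)/(11 + 4) + 494/15 = 230/15 + 494*(1/15) = 230*(1/15) + 494/15 = 46/3 + 494/15 = 724/15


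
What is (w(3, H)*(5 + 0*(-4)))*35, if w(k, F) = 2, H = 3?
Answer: 350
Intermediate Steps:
(w(3, H)*(5 + 0*(-4)))*35 = (2*(5 + 0*(-4)))*35 = (2*(5 + 0))*35 = (2*5)*35 = 10*35 = 350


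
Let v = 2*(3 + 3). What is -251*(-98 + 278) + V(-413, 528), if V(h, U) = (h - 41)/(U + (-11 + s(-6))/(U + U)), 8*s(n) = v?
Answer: -50381944908/1115117 ≈ -45181.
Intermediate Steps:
v = 12 (v = 2*6 = 12)
s(n) = 3/2 (s(n) = (⅛)*12 = 3/2)
V(h, U) = (-41 + h)/(U - 19/(4*U)) (V(h, U) = (h - 41)/(U + (-11 + 3/2)/(U + U)) = (-41 + h)/(U - 19*1/(2*U)/2) = (-41 + h)/(U - 19/(4*U)))
-251*(-98 + 278) + V(-413, 528) = -251*(-98 + 278) + 4*528*(-41 - 413)/(-19 + 4*528²) = -251*180 + 4*528*(-454)/(-19 + 4*278784) = -45180 + 4*528*(-454)/(-19 + 1115136) = -45180 + 4*528*(-454)/1115117 = -45180 + 4*528*(1/1115117)*(-454) = -45180 - 958848/1115117 = -50381944908/1115117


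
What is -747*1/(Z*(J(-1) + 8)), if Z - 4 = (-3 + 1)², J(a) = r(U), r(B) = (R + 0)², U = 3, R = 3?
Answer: -747/136 ≈ -5.4926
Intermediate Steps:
r(B) = 9 (r(B) = (3 + 0)² = 3² = 9)
J(a) = 9
Z = 8 (Z = 4 + (-3 + 1)² = 4 + (-2)² = 4 + 4 = 8)
-747*1/(Z*(J(-1) + 8)) = -747*1/(8*(9 + 8)) = -747/(17*8) = -747/136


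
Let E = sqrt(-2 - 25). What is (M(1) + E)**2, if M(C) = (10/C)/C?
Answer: 73 + 60*I*sqrt(3) ≈ 73.0 + 103.92*I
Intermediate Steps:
M(C) = 10/C**2
E = 3*I*sqrt(3) (E = sqrt(-27) = 3*I*sqrt(3) ≈ 5.1962*I)
(M(1) + E)**2 = (10/1**2 + 3*I*sqrt(3))**2 = (10*1 + 3*I*sqrt(3))**2 = (10 + 3*I*sqrt(3))**2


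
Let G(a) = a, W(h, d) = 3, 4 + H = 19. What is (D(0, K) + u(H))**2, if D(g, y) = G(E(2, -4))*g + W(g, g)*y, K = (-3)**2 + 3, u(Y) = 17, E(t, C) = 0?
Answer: 2809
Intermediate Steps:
H = 15 (H = -4 + 19 = 15)
K = 12 (K = 9 + 3 = 12)
D(g, y) = 3*y (D(g, y) = 0*g + 3*y = 0 + 3*y = 3*y)
(D(0, K) + u(H))**2 = (3*12 + 17)**2 = (36 + 17)**2 = 53**2 = 2809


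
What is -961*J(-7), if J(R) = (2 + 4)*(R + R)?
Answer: 80724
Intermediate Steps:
J(R) = 12*R (J(R) = 6*(2*R) = 12*R)
-961*J(-7) = -11532*(-7) = -961*(-84) = 80724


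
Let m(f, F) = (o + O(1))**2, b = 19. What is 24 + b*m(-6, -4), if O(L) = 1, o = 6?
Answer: 955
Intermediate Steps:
m(f, F) = 49 (m(f, F) = (6 + 1)**2 = 7**2 = 49)
24 + b*m(-6, -4) = 24 + 19*49 = 24 + 931 = 955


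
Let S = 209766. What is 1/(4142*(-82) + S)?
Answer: -1/129878 ≈ -7.6995e-6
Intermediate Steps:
1/(4142*(-82) + S) = 1/(4142*(-82) + 209766) = 1/(-339644 + 209766) = 1/(-129878) = -1/129878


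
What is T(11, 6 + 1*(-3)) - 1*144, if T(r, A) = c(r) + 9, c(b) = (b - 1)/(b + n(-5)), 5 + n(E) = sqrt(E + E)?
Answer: 5*(-27*sqrt(10) + 160*I)/(sqrt(10) - 6*I) ≈ -133.7 - 0.68745*I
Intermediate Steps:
n(E) = -5 + sqrt(2)*sqrt(E) (n(E) = -5 + sqrt(E + E) = -5 + sqrt(2*E) = -5 + sqrt(2)*sqrt(E))
c(b) = (-1 + b)/(-5 + b + I*sqrt(10)) (c(b) = (b - 1)/(b + (-5 + sqrt(2)*sqrt(-5))) = (-1 + b)/(b + (-5 + sqrt(2)*(I*sqrt(5)))) = (-1 + b)/(b + (-5 + I*sqrt(10))) = (-1 + b)/(-5 + b + I*sqrt(10)))
T(r, A) = 9 + (-1 + r)/(-5 + r + I*sqrt(10)) (T(r, A) = (-1 + r)/(-5 + r + I*sqrt(10)) + 9 = 9 + (-1 + r)/(-5 + r + I*sqrt(10)))
T(11, 6 + 1*(-3)) - 1*144 = (-46 + 10*11 + 9*I*sqrt(10))/(-5 + 11 + I*sqrt(10)) - 1*144 = (-46 + 110 + 9*I*sqrt(10))/(6 + I*sqrt(10)) - 144 = (64 + 9*I*sqrt(10))/(6 + I*sqrt(10)) - 144 = -144 + (64 + 9*I*sqrt(10))/(6 + I*sqrt(10))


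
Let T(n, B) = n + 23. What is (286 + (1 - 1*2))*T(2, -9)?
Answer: 7125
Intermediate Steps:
T(n, B) = 23 + n
(286 + (1 - 1*2))*T(2, -9) = (286 + (1 - 1*2))*(23 + 2) = (286 + (1 - 2))*25 = (286 - 1)*25 = 285*25 = 7125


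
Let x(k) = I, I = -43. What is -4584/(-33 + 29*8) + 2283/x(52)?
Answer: -651429/8557 ≈ -76.128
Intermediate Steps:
x(k) = -43
-4584/(-33 + 29*8) + 2283/x(52) = -4584/(-33 + 29*8) + 2283/(-43) = -4584/(-33 + 232) + 2283*(-1/43) = -4584/199 - 2283/43 = -651429/8557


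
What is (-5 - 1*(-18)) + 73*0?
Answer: 13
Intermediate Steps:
(-5 - 1*(-18)) + 73*0 = (-5 + 18) + 0 = 13 + 0 = 13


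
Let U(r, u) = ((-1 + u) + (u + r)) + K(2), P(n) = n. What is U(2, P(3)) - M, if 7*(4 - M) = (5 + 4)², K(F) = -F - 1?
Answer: 81/7 ≈ 11.571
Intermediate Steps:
K(F) = -1 - F
U(r, u) = -4 + r + 2*u (U(r, u) = ((-1 + u) + (u + r)) + (-1 - 1*2) = ((-1 + u) + (r + u)) + (-1 - 2) = (-1 + r + 2*u) - 3 = -4 + r + 2*u)
M = -53/7 (M = 4 - (5 + 4)²/7 = 4 - ⅐*9² = 4 - ⅐*81 = 4 - 81/7 = -53/7 ≈ -7.5714)
U(2, P(3)) - M = (-4 + 2 + 2*3) - 1*(-53/7) = (-4 + 2 + 6) + 53/7 = 4 + 53/7 = 81/7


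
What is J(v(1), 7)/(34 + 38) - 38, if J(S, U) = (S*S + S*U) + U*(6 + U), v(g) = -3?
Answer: -2657/72 ≈ -36.903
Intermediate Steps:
J(S, U) = S² + S*U + U*(6 + U) (J(S, U) = (S² + S*U) + U*(6 + U) = S² + S*U + U*(6 + U))
J(v(1), 7)/(34 + 38) - 38 = ((-3)² + 7² + 6*7 - 3*7)/(34 + 38) - 38 = (9 + 49 + 42 - 21)/72 - 38 = 79*(1/72) - 38 = 79/72 - 38 = -2657/72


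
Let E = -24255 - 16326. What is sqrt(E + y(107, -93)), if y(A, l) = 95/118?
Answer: I*sqrt(565038634)/118 ≈ 201.45*I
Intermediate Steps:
E = -40581
y(A, l) = 95/118 (y(A, l) = 95*(1/118) = 95/118)
sqrt(E + y(107, -93)) = sqrt(-40581 + 95/118) = sqrt(-4788463/118) = I*sqrt(565038634)/118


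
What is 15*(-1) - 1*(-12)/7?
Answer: -93/7 ≈ -13.286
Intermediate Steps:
15*(-1) - 1*(-12)/7 = -15 + 12*(⅐) = -15 + 12/7 = -93/7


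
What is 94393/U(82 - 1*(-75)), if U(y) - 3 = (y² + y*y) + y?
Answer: 94393/49458 ≈ 1.9085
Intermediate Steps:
U(y) = 3 + y + 2*y² (U(y) = 3 + ((y² + y*y) + y) = 3 + ((y² + y²) + y) = 3 + (2*y² + y) = 3 + (y + 2*y²) = 3 + y + 2*y²)
94393/U(82 - 1*(-75)) = 94393/(3 + (82 - 1*(-75)) + 2*(82 - 1*(-75))²) = 94393/(3 + (82 + 75) + 2*(82 + 75)²) = 94393/(3 + 157 + 2*157²) = 94393/(3 + 157 + 2*24649) = 94393/(3 + 157 + 49298) = 94393/49458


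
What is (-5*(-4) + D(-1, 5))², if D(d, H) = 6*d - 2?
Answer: 144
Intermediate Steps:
D(d, H) = -2 + 6*d
(-5*(-4) + D(-1, 5))² = (-5*(-4) + (-2 + 6*(-1)))² = (20 + (-2 - 6))² = (20 - 8)² = 12² = 144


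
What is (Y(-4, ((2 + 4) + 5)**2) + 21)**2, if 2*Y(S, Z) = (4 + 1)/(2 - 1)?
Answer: 2209/4 ≈ 552.25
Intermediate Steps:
Y(S, Z) = 5/2 (Y(S, Z) = ((4 + 1)/(2 - 1))/2 = (5/1)/2 = (5*1)/2 = (1/2)*5 = 5/2)
(Y(-4, ((2 + 4) + 5)**2) + 21)**2 = (5/2 + 21)**2 = (47/2)**2 = 2209/4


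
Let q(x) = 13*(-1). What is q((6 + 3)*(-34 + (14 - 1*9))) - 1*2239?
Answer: -2252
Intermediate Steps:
q(x) = -13
q((6 + 3)*(-34 + (14 - 1*9))) - 1*2239 = -13 - 1*2239 = -13 - 2239 = -2252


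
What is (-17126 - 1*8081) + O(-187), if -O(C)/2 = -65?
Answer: -25077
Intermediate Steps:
O(C) = 130 (O(C) = -2*(-65) = 130)
(-17126 - 1*8081) + O(-187) = (-17126 - 1*8081) + 130 = (-17126 - 8081) + 130 = -25207 + 130 = -25077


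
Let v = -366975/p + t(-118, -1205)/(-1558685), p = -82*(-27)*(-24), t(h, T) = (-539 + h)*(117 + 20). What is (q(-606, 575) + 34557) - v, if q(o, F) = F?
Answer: 323237308469669/9202476240 ≈ 35125.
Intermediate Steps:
t(h, T) = -73843 + 137*h (t(h, T) = (-539 + h)*137 = -73843 + 137*h)
p = -53136 (p = 2214*(-24) = -53136)
v = 64086794011/9202476240 (v = -366975/(-53136) + (-73843 + 137*(-118))/(-1558685) = -366975*(-1/53136) + (-73843 - 16166)*(-1/1558685) = 40775/5904 - 90009*(-1/1558685) = 40775/5904 + 90009/1558685 = 64086794011/9202476240 ≈ 6.9641)
(q(-606, 575) + 34557) - v = (575 + 34557) - 1*64086794011/9202476240 = 35132 - 64086794011/9202476240 = 323237308469669/9202476240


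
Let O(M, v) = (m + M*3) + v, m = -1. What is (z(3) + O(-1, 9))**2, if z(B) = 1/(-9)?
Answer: 1936/81 ≈ 23.901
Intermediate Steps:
O(M, v) = -1 + v + 3*M (O(M, v) = (-1 + M*3) + v = (-1 + 3*M) + v = -1 + v + 3*M)
z(B) = -1/9
(z(3) + O(-1, 9))**2 = (-1/9 + (-1 + 9 + 3*(-1)))**2 = (-1/9 + (-1 + 9 - 3))**2 = (-1/9 + 5)**2 = (44/9)**2 = 1936/81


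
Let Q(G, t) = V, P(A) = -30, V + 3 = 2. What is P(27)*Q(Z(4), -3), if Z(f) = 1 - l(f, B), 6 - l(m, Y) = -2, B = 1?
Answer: 30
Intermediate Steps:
l(m, Y) = 8 (l(m, Y) = 6 - 1*(-2) = 6 + 2 = 8)
V = -1 (V = -3 + 2 = -1)
Z(f) = -7 (Z(f) = 1 - 1*8 = 1 - 8 = -7)
Q(G, t) = -1
P(27)*Q(Z(4), -3) = -30*(-1) = 30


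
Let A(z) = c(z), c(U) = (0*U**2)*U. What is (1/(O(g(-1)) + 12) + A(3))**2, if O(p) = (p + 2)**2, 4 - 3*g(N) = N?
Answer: 81/52441 ≈ 0.0015446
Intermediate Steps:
g(N) = 4/3 - N/3
O(p) = (2 + p)**2
c(U) = 0 (c(U) = 0*U = 0)
A(z) = 0
(1/(O(g(-1)) + 12) + A(3))**2 = (1/((2 + (4/3 - 1/3*(-1)))**2 + 12) + 0)**2 = (1/((2 + (4/3 + 1/3))**2 + 12) + 0)**2 = (1/((2 + 5/3)**2 + 12) + 0)**2 = (1/((11/3)**2 + 12) + 0)**2 = (1/(121/9 + 12) + 0)**2 = (1/(229/9) + 0)**2 = (9/229 + 0)**2 = (9/229)**2 = 81/52441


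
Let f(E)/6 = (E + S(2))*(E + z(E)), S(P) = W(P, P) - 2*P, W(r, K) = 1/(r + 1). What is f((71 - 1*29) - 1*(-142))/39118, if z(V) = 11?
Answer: 105495/19559 ≈ 5.3937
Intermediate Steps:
W(r, K) = 1/(1 + r)
S(P) = 1/(1 + P) - 2*P
f(E) = 6*(11 + E)*(-11/3 + E) (f(E) = 6*((E + (1 - 2*2*(1 + 2))/(1 + 2))*(E + 11)) = 6*((E + (1 - 2*2*3)/3)*(11 + E)) = 6*((E + (1 - 12)/3)*(11 + E)) = 6*((E + (⅓)*(-11))*(11 + E)) = 6*((E - 11/3)*(11 + E)) = 6*((-11/3 + E)*(11 + E)) = 6*((11 + E)*(-11/3 + E)) = 6*(11 + E)*(-11/3 + E))
f((71 - 1*29) - 1*(-142))/39118 = (-242 + 6*((71 - 1*29) - 1*(-142))² + 44*((71 - 1*29) - 1*(-142)))/39118 = (-242 + 6*((71 - 29) + 142)² + 44*((71 - 29) + 142))*(1/39118) = (-242 + 6*(42 + 142)² + 44*(42 + 142))*(1/39118) = (-242 + 6*184² + 44*184)*(1/39118) = (-242 + 6*33856 + 8096)*(1/39118) = (-242 + 203136 + 8096)*(1/39118) = 210990*(1/39118) = 105495/19559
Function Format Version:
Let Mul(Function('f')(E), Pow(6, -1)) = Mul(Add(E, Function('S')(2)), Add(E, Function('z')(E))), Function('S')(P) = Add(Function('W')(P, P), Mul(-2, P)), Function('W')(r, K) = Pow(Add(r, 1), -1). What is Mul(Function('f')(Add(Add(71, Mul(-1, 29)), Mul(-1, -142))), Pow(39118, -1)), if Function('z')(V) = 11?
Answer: Rational(105495, 19559) ≈ 5.3937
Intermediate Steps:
Function('W')(r, K) = Pow(Add(1, r), -1)
Function('S')(P) = Add(Pow(Add(1, P), -1), Mul(-2, P))
Function('f')(E) = Mul(6, Add(11, E), Add(Rational(-11, 3), E)) (Function('f')(E) = Mul(6, Mul(Add(E, Mul(Pow(Add(1, 2), -1), Add(1, Mul(-2, 2, Add(1, 2))))), Add(E, 11))) = Mul(6, Mul(Add(E, Mul(Pow(3, -1), Add(1, Mul(-2, 2, 3)))), Add(11, E))) = Mul(6, Mul(Add(E, Mul(Rational(1, 3), Add(1, -12))), Add(11, E))) = Mul(6, Mul(Add(E, Mul(Rational(1, 3), -11)), Add(11, E))) = Mul(6, Mul(Add(E, Rational(-11, 3)), Add(11, E))) = Mul(6, Mul(Add(Rational(-11, 3), E), Add(11, E))) = Mul(6, Mul(Add(11, E), Add(Rational(-11, 3), E))) = Mul(6, Add(11, E), Add(Rational(-11, 3), E)))
Mul(Function('f')(Add(Add(71, Mul(-1, 29)), Mul(-1, -142))), Pow(39118, -1)) = Mul(Add(-242, Mul(6, Pow(Add(Add(71, Mul(-1, 29)), Mul(-1, -142)), 2)), Mul(44, Add(Add(71, Mul(-1, 29)), Mul(-1, -142)))), Pow(39118, -1)) = Mul(Add(-242, Mul(6, Pow(Add(Add(71, -29), 142), 2)), Mul(44, Add(Add(71, -29), 142))), Rational(1, 39118)) = Mul(Add(-242, Mul(6, Pow(Add(42, 142), 2)), Mul(44, Add(42, 142))), Rational(1, 39118)) = Mul(Add(-242, Mul(6, Pow(184, 2)), Mul(44, 184)), Rational(1, 39118)) = Mul(Add(-242, Mul(6, 33856), 8096), Rational(1, 39118)) = Mul(Add(-242, 203136, 8096), Rational(1, 39118)) = Mul(210990, Rational(1, 39118)) = Rational(105495, 19559)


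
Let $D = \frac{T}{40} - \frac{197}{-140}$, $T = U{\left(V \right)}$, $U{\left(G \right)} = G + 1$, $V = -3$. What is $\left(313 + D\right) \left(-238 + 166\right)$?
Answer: $- \frac{158436}{7} \approx -22634.0$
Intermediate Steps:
$U{\left(G \right)} = 1 + G$
$T = -2$ ($T = 1 - 3 = -2$)
$D = \frac{19}{14}$ ($D = - \frac{2}{40} - \frac{197}{-140} = \left(-2\right) \frac{1}{40} - - \frac{197}{140} = - \frac{1}{20} + \frac{197}{140} = \frac{19}{14} \approx 1.3571$)
$\left(313 + D\right) \left(-238 + 166\right) = \left(313 + \frac{19}{14}\right) \left(-238 + 166\right) = \frac{4401}{14} \left(-72\right) = - \frac{158436}{7}$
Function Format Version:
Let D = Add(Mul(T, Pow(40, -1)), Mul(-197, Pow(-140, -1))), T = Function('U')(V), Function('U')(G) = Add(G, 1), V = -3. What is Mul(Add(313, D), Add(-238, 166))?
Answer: Rational(-158436, 7) ≈ -22634.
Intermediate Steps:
Function('U')(G) = Add(1, G)
T = -2 (T = Add(1, -3) = -2)
D = Rational(19, 14) (D = Add(Mul(-2, Pow(40, -1)), Mul(-197, Pow(-140, -1))) = Add(Mul(-2, Rational(1, 40)), Mul(-197, Rational(-1, 140))) = Add(Rational(-1, 20), Rational(197, 140)) = Rational(19, 14) ≈ 1.3571)
Mul(Add(313, D), Add(-238, 166)) = Mul(Add(313, Rational(19, 14)), Add(-238, 166)) = Mul(Rational(4401, 14), -72) = Rational(-158436, 7)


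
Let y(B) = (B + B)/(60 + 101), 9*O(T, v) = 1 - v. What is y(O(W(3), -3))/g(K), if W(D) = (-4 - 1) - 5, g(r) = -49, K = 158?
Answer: -8/71001 ≈ -0.00011267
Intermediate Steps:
W(D) = -10 (W(D) = -5 - 5 = -10)
O(T, v) = 1/9 - v/9 (O(T, v) = (1 - v)/9 = 1/9 - v/9)
y(B) = 2*B/161 (y(B) = (2*B)/161 = (2*B)*(1/161) = 2*B/161)
y(O(W(3), -3))/g(K) = (2*(1/9 - 1/9*(-3))/161)/(-49) = (2*(1/9 + 1/3)/161)*(-1/49) = ((2/161)*(4/9))*(-1/49) = (8/1449)*(-1/49) = -8/71001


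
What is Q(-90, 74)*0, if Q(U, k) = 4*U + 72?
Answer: 0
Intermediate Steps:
Q(U, k) = 72 + 4*U
Q(-90, 74)*0 = (72 + 4*(-90))*0 = (72 - 360)*0 = -288*0 = 0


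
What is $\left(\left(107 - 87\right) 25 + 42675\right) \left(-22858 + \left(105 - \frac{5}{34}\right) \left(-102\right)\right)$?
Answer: $-1448650775$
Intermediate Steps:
$\left(\left(107 - 87\right) 25 + 42675\right) \left(-22858 + \left(105 - \frac{5}{34}\right) \left(-102\right)\right) = \left(20 \cdot 25 + 42675\right) \left(-22858 + \left(105 - \frac{5}{34}\right) \left(-102\right)\right) = \left(500 + 42675\right) \left(-22858 + \left(105 - \frac{5}{34}\right) \left(-102\right)\right) = 43175 \left(-22858 + \frac{3565}{34} \left(-102\right)\right) = 43175 \left(-22858 - 10695\right) = 43175 \left(-33553\right) = -1448650775$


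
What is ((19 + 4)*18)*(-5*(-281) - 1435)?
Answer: -12420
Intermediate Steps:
((19 + 4)*18)*(-5*(-281) - 1435) = (23*18)*(1405 - 1435) = 414*(-30) = -12420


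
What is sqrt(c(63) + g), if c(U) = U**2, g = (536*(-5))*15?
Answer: I*sqrt(36231) ≈ 190.34*I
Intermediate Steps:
g = -40200 (g = -2680*15 = -40200)
sqrt(c(63) + g) = sqrt(63**2 - 40200) = sqrt(3969 - 40200) = sqrt(-36231) = I*sqrt(36231)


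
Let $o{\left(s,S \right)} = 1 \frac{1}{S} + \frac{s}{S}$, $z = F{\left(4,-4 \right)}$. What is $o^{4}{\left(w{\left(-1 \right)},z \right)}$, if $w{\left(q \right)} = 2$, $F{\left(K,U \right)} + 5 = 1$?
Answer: $\frac{81}{256} \approx 0.31641$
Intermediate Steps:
$F{\left(K,U \right)} = -4$ ($F{\left(K,U \right)} = -5 + 1 = -4$)
$z = -4$
$o{\left(s,S \right)} = \frac{1}{S} + \frac{s}{S}$
$o^{4}{\left(w{\left(-1 \right)},z \right)} = \left(\frac{1 + 2}{-4}\right)^{4} = \left(\left(- \frac{1}{4}\right) 3\right)^{4} = \left(- \frac{3}{4}\right)^{4} = \frac{81}{256}$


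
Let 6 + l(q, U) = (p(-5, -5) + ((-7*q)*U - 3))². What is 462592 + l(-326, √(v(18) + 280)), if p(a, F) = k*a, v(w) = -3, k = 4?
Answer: 1442947263 - 104972*√277 ≈ 1.4412e+9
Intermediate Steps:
p(a, F) = 4*a
l(q, U) = -6 + (-23 - 7*U*q)² (l(q, U) = -6 + (4*(-5) + ((-7*q)*U - 3))² = -6 + (-20 + (-7*U*q - 3))² = -6 + (-20 + (-3 - 7*U*q))² = -6 + (-23 - 7*U*q)²)
462592 + l(-326, √(v(18) + 280)) = 462592 + (-6 + (23 + 7*√(-3 + 280)*(-326))²) = 462592 + (-6 + (23 + 7*√277*(-326))²) = 462592 + (-6 + (23 - 2282*√277)²) = 462586 + (23 - 2282*√277)²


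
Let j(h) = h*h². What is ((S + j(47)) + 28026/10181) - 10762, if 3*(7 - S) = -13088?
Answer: 2975908930/30543 ≈ 97433.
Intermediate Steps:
S = 13109/3 (S = 7 - ⅓*(-13088) = 7 + 13088/3 = 13109/3 ≈ 4369.7)
j(h) = h³
((S + j(47)) + 28026/10181) - 10762 = ((13109/3 + 47³) + 28026/10181) - 10762 = ((13109/3 + 103823) + 28026*(1/10181)) - 10762 = (324578/3 + 28026/10181) - 10762 = 3304612696/30543 - 10762 = 2975908930/30543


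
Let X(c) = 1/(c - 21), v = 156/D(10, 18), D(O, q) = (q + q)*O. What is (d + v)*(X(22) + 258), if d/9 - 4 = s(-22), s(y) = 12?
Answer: 1122247/30 ≈ 37408.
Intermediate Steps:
d = 144 (d = 36 + 9*12 = 36 + 108 = 144)
D(O, q) = 2*O*q (D(O, q) = (2*q)*O = 2*O*q)
v = 13/30 (v = 156/((2*10*18)) = 156/360 = 156*(1/360) = 13/30 ≈ 0.43333)
X(c) = 1/(-21 + c)
(d + v)*(X(22) + 258) = (144 + 13/30)*(1/(-21 + 22) + 258) = 4333*(1/1 + 258)/30 = 4333*(1 + 258)/30 = (4333/30)*259 = 1122247/30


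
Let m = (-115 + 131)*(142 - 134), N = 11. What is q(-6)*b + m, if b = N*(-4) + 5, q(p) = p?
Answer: 362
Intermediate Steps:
m = 128 (m = 16*8 = 128)
b = -39 (b = 11*(-4) + 5 = -44 + 5 = -39)
q(-6)*b + m = -6*(-39) + 128 = 234 + 128 = 362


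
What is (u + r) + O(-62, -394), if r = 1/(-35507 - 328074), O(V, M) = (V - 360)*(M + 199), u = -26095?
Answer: 20431434294/363581 ≈ 56195.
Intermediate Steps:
O(V, M) = (-360 + V)*(199 + M)
r = -1/363581 (r = 1/(-363581) = -1/363581 ≈ -2.7504e-6)
(u + r) + O(-62, -394) = (-26095 - 1/363581) + (-71640 - 360*(-394) + 199*(-62) - 394*(-62)) = -9487646196/363581 + (-71640 + 141840 - 12338 + 24428) = -9487646196/363581 + 82290 = 20431434294/363581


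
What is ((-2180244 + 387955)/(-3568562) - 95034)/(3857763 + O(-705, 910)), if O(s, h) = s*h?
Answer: -339132928819/11477255495706 ≈ -0.029548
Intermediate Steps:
O(s, h) = h*s
((-2180244 + 387955)/(-3568562) - 95034)/(3857763 + O(-705, 910)) = ((-2180244 + 387955)/(-3568562) - 95034)/(3857763 + 910*(-705)) = (-1792289*(-1/3568562) - 95034)/(3857763 - 641550) = (1792289/3568562 - 95034)/3216213 = -339132928819/3568562*1/3216213 = -339132928819/11477255495706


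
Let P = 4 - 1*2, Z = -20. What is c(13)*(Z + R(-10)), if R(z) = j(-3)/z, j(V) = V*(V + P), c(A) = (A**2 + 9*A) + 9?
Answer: -11977/2 ≈ -5988.5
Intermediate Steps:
c(A) = 9 + A**2 + 9*A
P = 2 (P = 4 - 2 = 2)
j(V) = V*(2 + V) (j(V) = V*(V + 2) = V*(2 + V))
R(z) = 3/z (R(z) = (-3*(2 - 3))/z = (-3*(-1))/z = 3/z)
c(13)*(Z + R(-10)) = (9 + 13**2 + 9*13)*(-20 + 3/(-10)) = (9 + 169 + 117)*(-20 + 3*(-1/10)) = 295*(-20 - 3/10) = 295*(-203/10) = -11977/2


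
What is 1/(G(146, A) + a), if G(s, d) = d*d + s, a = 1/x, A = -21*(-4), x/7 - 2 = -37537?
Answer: 262745/1892289489 ≈ 0.00013885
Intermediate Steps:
x = -262745 (x = 14 + 7*(-37537) = 14 - 262759 = -262745)
A = 84
a = -1/262745 (a = 1/(-262745) = -1/262745 ≈ -3.8060e-6)
G(s, d) = s + d² (G(s, d) = d² + s = s + d²)
1/(G(146, A) + a) = 1/((146 + 84²) - 1/262745) = 1/((146 + 7056) - 1/262745) = 1/(7202 - 1/262745) = 1/(1892289489/262745) = 262745/1892289489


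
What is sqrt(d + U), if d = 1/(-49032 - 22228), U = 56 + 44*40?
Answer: sqrt(2305406352585)/35630 ≈ 42.615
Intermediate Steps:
U = 1816 (U = 56 + 1760 = 1816)
d = -1/71260 (d = 1/(-71260) = -1/71260 ≈ -1.4033e-5)
sqrt(d + U) = sqrt(-1/71260 + 1816) = sqrt(129408159/71260) = sqrt(2305406352585)/35630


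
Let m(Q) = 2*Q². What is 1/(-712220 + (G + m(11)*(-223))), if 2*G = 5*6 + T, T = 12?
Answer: -1/766165 ≈ -1.3052e-6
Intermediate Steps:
G = 21 (G = (5*6 + 12)/2 = (30 + 12)/2 = (½)*42 = 21)
1/(-712220 + (G + m(11)*(-223))) = 1/(-712220 + (21 + (2*11²)*(-223))) = 1/(-712220 + (21 + (2*121)*(-223))) = 1/(-712220 + (21 + 242*(-223))) = 1/(-712220 + (21 - 53966)) = 1/(-712220 - 53945) = 1/(-766165) = -1/766165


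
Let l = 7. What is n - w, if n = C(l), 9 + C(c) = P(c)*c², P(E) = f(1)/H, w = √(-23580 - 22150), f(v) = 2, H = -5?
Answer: -143/5 - I*√45730 ≈ -28.6 - 213.85*I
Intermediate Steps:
w = I*√45730 (w = √(-45730) = I*√45730 ≈ 213.85*I)
P(E) = -⅖ (P(E) = 2/(-5) = 2*(-⅕) = -⅖)
C(c) = -9 - 2*c²/5
n = -143/5 (n = -9 - ⅖*7² = -9 - ⅖*49 = -9 - 98/5 = -143/5 ≈ -28.600)
n - w = -143/5 - I*√45730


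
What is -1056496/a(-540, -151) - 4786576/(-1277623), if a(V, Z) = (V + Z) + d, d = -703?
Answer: 678238037976/890503231 ≈ 761.63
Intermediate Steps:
a(V, Z) = -703 + V + Z (a(V, Z) = (V + Z) - 703 = -703 + V + Z)
-1056496/a(-540, -151) - 4786576/(-1277623) = -1056496/(-703 - 540 - 151) - 4786576/(-1277623) = -1056496/(-1394) - 4786576*(-1/1277623) = -1056496*(-1/1394) + 4786576/1277623 = 528248/697 + 4786576/1277623 = 678238037976/890503231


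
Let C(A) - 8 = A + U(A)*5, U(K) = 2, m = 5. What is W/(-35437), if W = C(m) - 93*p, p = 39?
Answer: 3604/35437 ≈ 0.10170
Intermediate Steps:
C(A) = 18 + A (C(A) = 8 + (A + 2*5) = 8 + (A + 10) = 8 + (10 + A) = 18 + A)
W = -3604 (W = (18 + 5) - 93*39 = 23 - 3627 = -3604)
W/(-35437) = -3604/(-35437) = -3604*(-1/35437) = 3604/35437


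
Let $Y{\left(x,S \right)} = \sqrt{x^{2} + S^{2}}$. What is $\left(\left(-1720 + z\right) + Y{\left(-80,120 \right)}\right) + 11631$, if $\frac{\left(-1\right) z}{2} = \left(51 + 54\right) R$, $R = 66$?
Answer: $-3949 + 40 \sqrt{13} \approx -3804.8$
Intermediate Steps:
$Y{\left(x,S \right)} = \sqrt{S^{2} + x^{2}}$
$z = -13860$ ($z = - 2 \left(51 + 54\right) 66 = - 2 \cdot 105 \cdot 66 = \left(-2\right) 6930 = -13860$)
$\left(\left(-1720 + z\right) + Y{\left(-80,120 \right)}\right) + 11631 = \left(\left(-1720 - 13860\right) + \sqrt{120^{2} + \left(-80\right)^{2}}\right) + 11631 = \left(-15580 + \sqrt{14400 + 6400}\right) + 11631 = \left(-15580 + \sqrt{20800}\right) + 11631 = \left(-15580 + 40 \sqrt{13}\right) + 11631 = -3949 + 40 \sqrt{13}$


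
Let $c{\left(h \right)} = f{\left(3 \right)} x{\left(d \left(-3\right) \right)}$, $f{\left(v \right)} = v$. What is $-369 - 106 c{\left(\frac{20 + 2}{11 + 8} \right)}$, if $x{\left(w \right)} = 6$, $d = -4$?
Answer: $-2277$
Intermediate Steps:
$c{\left(h \right)} = 18$ ($c{\left(h \right)} = 3 \cdot 6 = 18$)
$-369 - 106 c{\left(\frac{20 + 2}{11 + 8} \right)} = -369 - 1908 = -2277$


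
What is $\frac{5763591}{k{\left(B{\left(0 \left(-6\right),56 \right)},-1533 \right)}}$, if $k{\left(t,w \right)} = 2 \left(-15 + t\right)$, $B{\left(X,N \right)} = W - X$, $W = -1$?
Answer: $- \frac{5763591}{32} \approx -1.8011 \cdot 10^{5}$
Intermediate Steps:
$B{\left(X,N \right)} = -1 - X$
$k{\left(t,w \right)} = -30 + 2 t$
$\frac{5763591}{k{\left(B{\left(0 \left(-6\right),56 \right)},-1533 \right)}} = \frac{5763591}{-30 + 2 \left(-1 - 0 \left(-6\right)\right)} = \frac{5763591}{-30 + 2 \left(-1 - 0\right)} = \frac{5763591}{-30 + 2 \left(-1 + 0\right)} = \frac{5763591}{-30 + 2 \left(-1\right)} = \frac{5763591}{-30 - 2} = \frac{5763591}{-32} = 5763591 \left(- \frac{1}{32}\right) = - \frac{5763591}{32}$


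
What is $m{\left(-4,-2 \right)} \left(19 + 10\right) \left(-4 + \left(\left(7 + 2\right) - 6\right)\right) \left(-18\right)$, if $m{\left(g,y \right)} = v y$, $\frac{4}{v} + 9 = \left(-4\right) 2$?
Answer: $\frac{4176}{17} \approx 245.65$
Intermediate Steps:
$v = - \frac{4}{17}$ ($v = \frac{4}{-9 - 8} = \frac{4}{-17} = 4 \left(- \frac{1}{17}\right) = - \frac{4}{17} \approx -0.23529$)
$m{\left(g,y \right)} = - \frac{4 y}{17}$
$m{\left(-4,-2 \right)} \left(19 + 10\right) \left(-4 + \left(\left(7 + 2\right) - 6\right)\right) \left(-18\right) = \left(- \frac{4}{17}\right) \left(-2\right) \left(19 + 10\right) \left(-4 + \left(\left(7 + 2\right) - 6\right)\right) \left(-18\right) = \frac{8 \cdot 29 \left(-4 + \left(9 - 6\right)\right)}{17} \left(-18\right) = \frac{8 \cdot 29 \left(-4 + 3\right)}{17} \left(-18\right) = \frac{8 \cdot 29 \left(-1\right)}{17} \left(-18\right) = \frac{8}{17} \left(-29\right) \left(-18\right) = \left(- \frac{232}{17}\right) \left(-18\right) = \frac{4176}{17}$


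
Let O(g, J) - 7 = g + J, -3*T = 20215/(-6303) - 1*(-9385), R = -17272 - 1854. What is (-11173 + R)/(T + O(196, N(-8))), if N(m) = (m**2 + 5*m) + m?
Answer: 572923791/54992369 ≈ 10.418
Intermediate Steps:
R = -19126
T = -59133440/18909 (T = -(20215/(-6303) - 1*(-9385))/3 = -(20215*(-1/6303) + 9385)/3 = -(-20215/6303 + 9385)/3 = -1/3*59133440/6303 = -59133440/18909 ≈ -3127.3)
N(m) = m**2 + 6*m
O(g, J) = 7 + J + g (O(g, J) = 7 + (g + J) = 7 + (J + g) = 7 + J + g)
(-11173 + R)/(T + O(196, N(-8))) = (-11173 - 19126)/(-59133440/18909 + (7 - 8*(6 - 8) + 196)) = -30299/(-59133440/18909 + (7 - 8*(-2) + 196)) = -30299/(-59133440/18909 + (7 + 16 + 196)) = -30299/(-59133440/18909 + 219) = -30299/(-54992369/18909) = -30299*(-18909/54992369) = 572923791/54992369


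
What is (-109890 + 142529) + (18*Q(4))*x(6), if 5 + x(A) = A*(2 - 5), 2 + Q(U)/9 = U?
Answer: 25187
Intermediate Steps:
Q(U) = -18 + 9*U
x(A) = -5 - 3*A (x(A) = -5 + A*(2 - 5) = -5 + A*(-3) = -5 - 3*A)
(-109890 + 142529) + (18*Q(4))*x(6) = (-109890 + 142529) + (18*(-18 + 9*4))*(-5 - 3*6) = 32639 + (18*(-18 + 36))*(-5 - 18) = 32639 + (18*18)*(-23) = 32639 + 324*(-23) = 32639 - 7452 = 25187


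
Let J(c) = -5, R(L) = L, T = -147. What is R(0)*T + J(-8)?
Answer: -5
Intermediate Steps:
R(0)*T + J(-8) = 0*(-147) - 5 = 0 - 5 = -5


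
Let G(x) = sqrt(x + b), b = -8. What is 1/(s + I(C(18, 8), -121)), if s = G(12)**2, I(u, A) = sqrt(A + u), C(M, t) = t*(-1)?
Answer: 4/145 - I*sqrt(129)/145 ≈ 0.027586 - 0.07833*I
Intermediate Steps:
C(M, t) = -t
G(x) = sqrt(-8 + x) (G(x) = sqrt(x - 8) = sqrt(-8 + x))
s = 4 (s = (sqrt(-8 + 12))**2 = (sqrt(4))**2 = 2**2 = 4)
1/(s + I(C(18, 8), -121)) = 1/(4 + sqrt(-121 - 1*8)) = 1/(4 + sqrt(-121 - 8)) = 1/(4 + sqrt(-129)) = 1/(4 + I*sqrt(129))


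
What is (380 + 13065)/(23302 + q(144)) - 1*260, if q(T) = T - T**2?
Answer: -138231/542 ≈ -255.04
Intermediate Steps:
(380 + 13065)/(23302 + q(144)) - 1*260 = (380 + 13065)/(23302 + 144*(1 - 1*144)) - 1*260 = 13445/(23302 + 144*(1 - 144)) - 260 = 13445/(23302 + 144*(-143)) - 260 = 13445/(23302 - 20592) - 260 = 13445/2710 - 260 = 13445*(1/2710) - 260 = 2689/542 - 260 = -138231/542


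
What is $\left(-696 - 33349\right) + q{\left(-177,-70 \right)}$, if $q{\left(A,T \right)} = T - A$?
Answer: $-33938$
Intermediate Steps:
$\left(-696 - 33349\right) + q{\left(-177,-70 \right)} = \left(-696 - 33349\right) - -107 = -34045 + \left(-70 + 177\right) = -34045 + 107 = -33938$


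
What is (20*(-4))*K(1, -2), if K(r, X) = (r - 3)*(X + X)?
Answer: -640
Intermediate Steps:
K(r, X) = 2*X*(-3 + r) (K(r, X) = (-3 + r)*(2*X) = 2*X*(-3 + r))
(20*(-4))*K(1, -2) = (20*(-4))*(2*(-2)*(-3 + 1)) = -160*(-2)*(-2) = -80*8 = -640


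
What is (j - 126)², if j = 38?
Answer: 7744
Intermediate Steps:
(j - 126)² = (38 - 126)² = (-88)² = 7744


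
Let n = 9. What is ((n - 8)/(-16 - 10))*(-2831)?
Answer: 2831/26 ≈ 108.88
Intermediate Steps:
((n - 8)/(-16 - 10))*(-2831) = ((9 - 8)/(-16 - 10))*(-2831) = (1/(-26))*(-2831) = (1*(-1/26))*(-2831) = -1/26*(-2831) = 2831/26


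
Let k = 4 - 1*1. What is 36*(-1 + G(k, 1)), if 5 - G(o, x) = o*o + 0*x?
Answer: -180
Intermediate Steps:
k = 3 (k = 4 - 1 = 3)
G(o, x) = 5 - o² (G(o, x) = 5 - (o*o + 0*x) = 5 - (o² + 0) = 5 - o²)
36*(-1 + G(k, 1)) = 36*(-1 + (5 - 1*3²)) = 36*(-1 + (5 - 1*9)) = 36*(-1 + (5 - 9)) = 36*(-1 - 4) = 36*(-5) = -180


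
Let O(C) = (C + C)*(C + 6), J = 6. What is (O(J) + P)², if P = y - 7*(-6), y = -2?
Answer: 33856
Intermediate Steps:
O(C) = 2*C*(6 + C) (O(C) = (2*C)*(6 + C) = 2*C*(6 + C))
P = 40 (P = -2 - 7*(-6) = -2 + 42 = 40)
(O(J) + P)² = (2*6*(6 + 6) + 40)² = (2*6*12 + 40)² = (144 + 40)² = 184² = 33856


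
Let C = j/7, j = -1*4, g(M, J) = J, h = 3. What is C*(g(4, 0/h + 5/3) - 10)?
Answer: 100/21 ≈ 4.7619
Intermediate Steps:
j = -4
C = -4/7 ≈ -0.57143
C*(g(4, 0/h + 5/3) - 10) = -4*((0/3 + 5/3) - 10)/7 = -4*((0*(1/3) + 5*(1/3)) - 10)/7 = -4*((0 + 5/3) - 10)/7 = -4*(5/3 - 10)/7 = -4/7*(-25/3) = 100/21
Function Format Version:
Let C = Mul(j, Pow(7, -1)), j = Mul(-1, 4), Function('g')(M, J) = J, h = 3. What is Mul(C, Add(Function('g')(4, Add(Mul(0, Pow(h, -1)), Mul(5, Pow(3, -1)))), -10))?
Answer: Rational(100, 21) ≈ 4.7619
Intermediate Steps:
j = -4
C = Rational(-4, 7) (C = Mul(-4, Pow(7, -1)) = Mul(-4, Rational(1, 7)) = Rational(-4, 7) ≈ -0.57143)
Mul(C, Add(Function('g')(4, Add(Mul(0, Pow(h, -1)), Mul(5, Pow(3, -1)))), -10)) = Mul(Rational(-4, 7), Add(Add(Mul(0, Pow(3, -1)), Mul(5, Pow(3, -1))), -10)) = Mul(Rational(-4, 7), Add(Add(Mul(0, Rational(1, 3)), Mul(5, Rational(1, 3))), -10)) = Mul(Rational(-4, 7), Add(Add(0, Rational(5, 3)), -10)) = Mul(Rational(-4, 7), Add(Rational(5, 3), -10)) = Mul(Rational(-4, 7), Rational(-25, 3)) = Rational(100, 21)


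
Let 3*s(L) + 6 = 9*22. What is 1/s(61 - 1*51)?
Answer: 1/64 ≈ 0.015625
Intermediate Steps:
s(L) = 64 (s(L) = -2 + (9*22)/3 = -2 + (⅓)*198 = -2 + 66 = 64)
1/s(61 - 1*51) = 1/64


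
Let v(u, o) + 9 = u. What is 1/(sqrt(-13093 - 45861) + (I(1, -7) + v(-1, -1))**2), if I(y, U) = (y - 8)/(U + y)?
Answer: 101124/84294865 - 1296*I*sqrt(58954)/84294865 ≈ 0.0011996 - 0.003733*I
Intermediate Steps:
I(y, U) = (-8 + y)/(U + y)
v(u, o) = -9 + u
1/(sqrt(-13093 - 45861) + (I(1, -7) + v(-1, -1))**2) = 1/(sqrt(-13093 - 45861) + ((-8 + 1)/(-7 + 1) + (-9 - 1))**2) = 1/(sqrt(-58954) + (-7/(-6) - 10)**2) = 1/(I*sqrt(58954) + (-1/6*(-7) - 10)**2) = 1/(I*sqrt(58954) + (7/6 - 10)**2) = 1/(I*sqrt(58954) + (-53/6)**2) = 1/(I*sqrt(58954) + 2809/36) = 1/(2809/36 + I*sqrt(58954))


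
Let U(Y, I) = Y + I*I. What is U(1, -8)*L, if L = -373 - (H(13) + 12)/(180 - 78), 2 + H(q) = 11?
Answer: -824785/34 ≈ -24258.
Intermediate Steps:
H(q) = 9 (H(q) = -2 + 11 = 9)
U(Y, I) = Y + I**2
L = -12689/34 (L = -373 - (9 + 12)/(180 - 78) = -373 - 21/102 = -373 - 1*7/34 = -373 - 7/34 = -12689/34 ≈ -373.21)
U(1, -8)*L = (1 + (-8)**2)*(-12689/34) = (1 + 64)*(-12689/34) = 65*(-12689/34) = -824785/34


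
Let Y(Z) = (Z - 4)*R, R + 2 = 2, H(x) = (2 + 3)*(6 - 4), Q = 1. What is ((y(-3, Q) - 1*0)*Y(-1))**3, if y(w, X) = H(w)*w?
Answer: 0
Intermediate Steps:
H(x) = 10 (H(x) = 5*2 = 10)
R = 0 (R = -2 + 2 = 0)
y(w, X) = 10*w
Y(Z) = 0 (Y(Z) = (Z - 4)*0 = (-4 + Z)*0 = 0)
((y(-3, Q) - 1*0)*Y(-1))**3 = ((10*(-3) - 1*0)*0)**3 = ((-30 + 0)*0)**3 = (-30*0)**3 = 0**3 = 0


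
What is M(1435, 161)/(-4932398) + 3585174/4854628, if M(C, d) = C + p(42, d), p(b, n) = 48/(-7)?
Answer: 15467000469331/20951837758201 ≈ 0.73822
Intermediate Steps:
p(b, n) = -48/7 (p(b, n) = 48*(-⅐) = -48/7)
M(C, d) = -48/7 + C (M(C, d) = C - 48/7 = -48/7 + C)
M(1435, 161)/(-4932398) + 3585174/4854628 = (-48/7 + 1435)/(-4932398) + 3585174/4854628 = (9997/7)*(-1/4932398) + 3585174*(1/4854628) = -9997/34526786 + 1792587/2427314 = 15467000469331/20951837758201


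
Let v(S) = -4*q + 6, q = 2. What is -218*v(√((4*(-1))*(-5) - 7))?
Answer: 436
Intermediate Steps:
v(S) = -2 (v(S) = -4*2 + 6 = -8 + 6 = -2)
-218*v(√((4*(-1))*(-5) - 7)) = -218*(-2) = 436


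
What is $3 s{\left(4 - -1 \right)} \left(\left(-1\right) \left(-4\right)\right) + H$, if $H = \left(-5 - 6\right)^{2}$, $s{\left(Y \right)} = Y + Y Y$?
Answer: $481$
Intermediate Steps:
$s{\left(Y \right)} = Y + Y^{2}$
$H = 121$ ($H = \left(-11\right)^{2} = 121$)
$3 s{\left(4 - -1 \right)} \left(\left(-1\right) \left(-4\right)\right) + H = 3 \left(4 - -1\right) \left(1 + \left(4 - -1\right)\right) \left(\left(-1\right) \left(-4\right)\right) + 121 = 3 \left(4 + 1\right) \left(1 + \left(4 + 1\right)\right) 4 + 121 = 3 \cdot 5 \left(1 + 5\right) 4 + 121 = 3 \cdot 5 \cdot 6 \cdot 4 + 121 = 3 \cdot 30 \cdot 4 + 121 = 90 \cdot 4 + 121 = 360 + 121 = 481$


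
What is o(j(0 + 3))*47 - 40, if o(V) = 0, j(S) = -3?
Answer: -40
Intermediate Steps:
o(j(0 + 3))*47 - 40 = 0*47 - 40 = 0 - 40 = -40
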